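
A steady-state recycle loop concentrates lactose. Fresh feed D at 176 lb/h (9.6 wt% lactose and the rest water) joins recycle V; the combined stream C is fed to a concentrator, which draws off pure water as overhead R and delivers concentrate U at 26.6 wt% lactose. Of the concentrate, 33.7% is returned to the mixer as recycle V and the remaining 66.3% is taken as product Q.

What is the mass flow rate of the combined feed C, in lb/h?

208.3 lb/h

Overall lactose balance (none leaves overhead): lactose in fresh feed = lactose in product, i.e. 176×0.096 = (1−0.337)·U·0.266.
U = 16.896/(0.266×0.663) = 95.805 lb/h.
Recycle V = 0.337×95.805 = 32.286 lb/h.
Combined feed C = 176 + 32.286 = 208.29 lb/h.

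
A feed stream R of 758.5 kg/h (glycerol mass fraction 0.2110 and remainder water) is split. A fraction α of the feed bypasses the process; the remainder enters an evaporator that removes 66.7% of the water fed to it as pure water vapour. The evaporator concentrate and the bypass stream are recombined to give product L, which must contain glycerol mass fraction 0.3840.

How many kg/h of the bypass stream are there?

All 758.5×0.211 = 160.04 kg/h of glycerol reaches L, so L = 160.04/0.384 = 416.78 kg/h and vapour = 341.72 kg/h.
The evaporator receives (1−α)·758.5 of feed at 0.789 water and removes 0.667 of that water:
0.667×0.789×(1−α)×758.5 = 341.72
(1−α) = 341.72/399.17 = 0.8561;  α = 0.1439.
Bypass flow = 0.1439×758.5 = 109.17 kg/h.

109.2 kg/h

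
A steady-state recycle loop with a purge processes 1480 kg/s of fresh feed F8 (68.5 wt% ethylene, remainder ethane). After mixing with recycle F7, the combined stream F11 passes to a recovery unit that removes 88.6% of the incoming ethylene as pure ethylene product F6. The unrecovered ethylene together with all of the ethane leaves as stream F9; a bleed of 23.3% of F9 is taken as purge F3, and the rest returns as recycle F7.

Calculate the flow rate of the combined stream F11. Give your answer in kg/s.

ethane enters only via F8 and leaves only via the purge: 1480×0.315 = 0.233×(ethane in F9), and the recovery unit passes all ethane, so ethane in F11 = ethane in F9 = 2000.9 kg/s.
ethylene in F11: m_A = 1480×0.685 + (1−0.233)·(1−0.886)·m_A, so m_A = 1013.8/0.9126 = 1110.9 kg/s.
F11 = 1110.9 + 2000.9 = 3111.8 kg/s.

3112 kg/s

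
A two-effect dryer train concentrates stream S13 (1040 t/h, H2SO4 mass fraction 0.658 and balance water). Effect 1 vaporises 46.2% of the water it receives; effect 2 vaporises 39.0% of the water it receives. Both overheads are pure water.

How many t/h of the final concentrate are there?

801 t/h

water in feed = 1040×0.342 = 355.68 t/h.
After stage 1: water left = (1−0.462)×355.68 = 191.36; stream total = 875.68 t/h.
After stage 2: water left = (1−0.390)×191.36 = 116.73; final concentrate = 801.05 t/h.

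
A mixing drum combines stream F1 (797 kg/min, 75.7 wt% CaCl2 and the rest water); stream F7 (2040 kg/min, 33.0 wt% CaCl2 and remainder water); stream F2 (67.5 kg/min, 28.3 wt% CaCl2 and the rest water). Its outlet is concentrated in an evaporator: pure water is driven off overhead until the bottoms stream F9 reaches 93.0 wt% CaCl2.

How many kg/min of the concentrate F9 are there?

CaCl2 entering = 797×0.757 + 2040×0.330 + 67.5×0.283 = 1295.6 kg/min.
All CaCl2 reports to F9, so F9 = 1295.6/0.930 = 1393.2 kg/min.

1393 kg/min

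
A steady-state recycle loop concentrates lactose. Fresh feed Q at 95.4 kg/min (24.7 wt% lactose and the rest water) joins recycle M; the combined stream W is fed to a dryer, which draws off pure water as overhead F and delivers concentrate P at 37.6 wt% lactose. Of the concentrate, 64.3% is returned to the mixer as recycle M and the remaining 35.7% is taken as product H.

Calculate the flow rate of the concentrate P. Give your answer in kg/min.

Overall lactose balance (none leaves overhead): lactose in fresh feed = lactose in product, i.e. 95.4×0.247 = (1−0.643)·P·0.376.
P = 23.564/(0.376×0.357) = 175.55 kg/min.

175.5 kg/min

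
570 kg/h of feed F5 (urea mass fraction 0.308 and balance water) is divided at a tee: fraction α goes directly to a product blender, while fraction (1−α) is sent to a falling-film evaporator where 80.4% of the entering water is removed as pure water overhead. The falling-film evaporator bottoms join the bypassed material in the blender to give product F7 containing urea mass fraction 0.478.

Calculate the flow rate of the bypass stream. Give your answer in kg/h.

All 570×0.308 = 175.56 kg/h of urea reaches F7, so F7 = 175.56/0.478 = 367.28 kg/h and vapour = 202.72 kg/h.
The evaporator receives (1−α)·570 of feed at 0.692 water and removes 0.804 of that water:
0.804×0.692×(1−α)×570 = 202.72
(1−α) = 202.72/317.13 = 0.6392;  α = 0.3608.
Bypass flow = 0.3608×570 = 205.64 kg/h.

205.6 kg/h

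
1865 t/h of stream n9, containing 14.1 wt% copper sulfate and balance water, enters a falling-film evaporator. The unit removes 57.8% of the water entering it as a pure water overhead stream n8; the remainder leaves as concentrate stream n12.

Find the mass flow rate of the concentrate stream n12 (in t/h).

water entering = 1865×0.859 = 1602 t/h; overhead removed = 0.578×1602 = 925.98 t/h.
Concentrate = 1865 − 925.98 = 939.02 t/h.

939 t/h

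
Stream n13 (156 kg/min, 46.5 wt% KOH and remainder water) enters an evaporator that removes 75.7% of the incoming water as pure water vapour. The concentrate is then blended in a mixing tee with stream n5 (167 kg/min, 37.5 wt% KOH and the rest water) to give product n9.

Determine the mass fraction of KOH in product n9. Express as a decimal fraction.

0.5202

Vapour removed = 0.757×0.535×156 = 63.179 kg/min; concentrate = 92.821 kg/min.
KOH reaching the mixer = 72.54 (from concentrate) + 167×0.375 = 135.17 kg/min.
Product flow = 92.821 + 167 = 259.82 kg/min; KOH fraction = 0.5202.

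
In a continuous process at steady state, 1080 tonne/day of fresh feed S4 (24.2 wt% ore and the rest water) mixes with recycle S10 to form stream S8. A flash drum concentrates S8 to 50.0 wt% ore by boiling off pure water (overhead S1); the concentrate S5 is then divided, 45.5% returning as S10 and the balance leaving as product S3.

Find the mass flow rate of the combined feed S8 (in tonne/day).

Overall ore balance (none leaves overhead): ore in fresh feed = ore in product, i.e. 1080×0.242 = (1−0.455)·S5·0.500.
S5 = 261.36/(0.500×0.545) = 959.12 tonne/day.
Recycle S10 = 0.455×959.12 = 436.4 tonne/day.
Combined feed S8 = 1080 + 436.4 = 1516.4 tonne/day.

1516 tonne/day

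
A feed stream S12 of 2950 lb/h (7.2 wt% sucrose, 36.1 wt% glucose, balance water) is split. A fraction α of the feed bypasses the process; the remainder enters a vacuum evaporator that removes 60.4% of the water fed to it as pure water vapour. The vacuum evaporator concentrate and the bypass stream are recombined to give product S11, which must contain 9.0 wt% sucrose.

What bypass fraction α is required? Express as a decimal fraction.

All 2950×0.072 = 212.4 lb/h of sucrose reaches S11, so S11 = 212.4/0.090 = 2360 lb/h and vapour = 590 lb/h.
The evaporator receives (1−α)·2950 of feed at 0.567 water and removes 0.604 of that water:
0.604×0.567×(1−α)×2950 = 590
(1−α) = 590/1010.3 = 0.5840;  α = 0.4160.

0.416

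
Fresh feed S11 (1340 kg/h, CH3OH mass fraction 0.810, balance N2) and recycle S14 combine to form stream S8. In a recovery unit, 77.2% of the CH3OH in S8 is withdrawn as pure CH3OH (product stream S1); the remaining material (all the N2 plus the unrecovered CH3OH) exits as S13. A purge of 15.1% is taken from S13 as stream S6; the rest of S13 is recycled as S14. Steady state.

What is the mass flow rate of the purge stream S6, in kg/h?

300.9 kg/h

N2 enters only via S11 and leaves only via the purge: 1340×0.190 = 0.151×(N2 in S13), and the recovery unit passes all N2, so N2 in S8 = N2 in S13 = 1686.1 kg/h.
CH3OH in S8: m_A = 1340×0.810 + (1−0.151)·(1−0.772)·m_A, so m_A = 1085.4/0.8064 = 1345.9 kg/h.
S13 = (1−0.772)×1345.9 + 1686.1 = 1993 kg/h.
Purge S6 = 0.151×1993 = 300.94 kg/h.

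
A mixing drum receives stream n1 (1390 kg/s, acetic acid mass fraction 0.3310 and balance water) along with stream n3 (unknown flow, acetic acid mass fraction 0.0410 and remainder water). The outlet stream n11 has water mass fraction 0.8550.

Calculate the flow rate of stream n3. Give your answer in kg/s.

Let n3 be the unknown flow. Total out = 1390 + n3.
water balance: 929.91 + 0.959·n3 = 0.855·(1390 + n3)
(0.959 − 0.855)·n3 = 0.855×1390 − 929.91 = 258.54
n3 = 258.54 / 0.104 = 2486 kg/s

2486 kg/s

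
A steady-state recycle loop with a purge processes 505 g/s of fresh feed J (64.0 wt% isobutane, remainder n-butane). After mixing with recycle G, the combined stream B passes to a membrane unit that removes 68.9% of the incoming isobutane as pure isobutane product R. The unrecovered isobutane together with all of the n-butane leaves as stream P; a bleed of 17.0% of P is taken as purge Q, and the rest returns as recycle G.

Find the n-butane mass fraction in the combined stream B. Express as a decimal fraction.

n-butane enters only via J and leaves only via the purge: 505×0.360 = 0.170×(n-butane in P), and the membrane unit passes all n-butane, so n-butane in B = n-butane in P = 1069.4 g/s.
isobutane in B: m_A = 505×0.640 + (1−0.170)·(1−0.689)·m_A, so m_A = 323.2/0.7419 = 435.66 g/s.
B = 435.66 + 1069.4 = 1505.1 g/s.
n-butane fraction in B = 1069.4/1505.1 = 0.711.

0.711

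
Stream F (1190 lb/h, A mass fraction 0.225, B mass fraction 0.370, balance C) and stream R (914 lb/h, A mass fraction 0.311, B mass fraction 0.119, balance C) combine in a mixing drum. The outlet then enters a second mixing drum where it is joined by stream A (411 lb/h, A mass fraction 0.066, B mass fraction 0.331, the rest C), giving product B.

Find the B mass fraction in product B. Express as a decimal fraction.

Overall, product flow = 2515 lb/h.
B in = 1190×0.370 + 914×0.119 + 411×0.331 = 685.11 lb/h.
B fraction in B = 0.272.

0.272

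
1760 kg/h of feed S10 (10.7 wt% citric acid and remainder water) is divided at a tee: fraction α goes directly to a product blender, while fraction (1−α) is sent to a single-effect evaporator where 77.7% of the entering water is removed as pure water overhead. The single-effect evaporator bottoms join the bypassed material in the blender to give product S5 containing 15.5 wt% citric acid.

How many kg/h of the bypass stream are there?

All 1760×0.107 = 188.32 kg/h of citric acid reaches S5, so S5 = 188.32/0.155 = 1215 kg/h and vapour = 545.03 kg/h.
The evaporator receives (1−α)·1760 of feed at 0.893 water and removes 0.777 of that water:
0.777×0.893×(1−α)×1760 = 545.03
(1−α) = 545.03/1221.2 = 0.4463;  α = 0.5537.
Bypass flow = 0.5537×1760 = 974.49 kg/h.

974.5 kg/h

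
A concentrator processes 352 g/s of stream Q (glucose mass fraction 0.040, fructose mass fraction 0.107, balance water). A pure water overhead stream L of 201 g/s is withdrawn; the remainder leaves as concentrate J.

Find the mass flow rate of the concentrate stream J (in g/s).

151 g/s

Concentrate = 352 − 201 = 151 g/s.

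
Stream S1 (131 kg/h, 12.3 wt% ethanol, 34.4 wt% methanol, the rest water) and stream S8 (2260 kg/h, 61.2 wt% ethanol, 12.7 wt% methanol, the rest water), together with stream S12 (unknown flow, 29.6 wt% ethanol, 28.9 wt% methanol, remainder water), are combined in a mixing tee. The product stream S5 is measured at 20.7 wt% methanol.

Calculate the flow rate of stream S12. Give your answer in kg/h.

Let S12 be the unknown flow. Total out = 2391 + S12.
methanol balance: 332.08 + 0.289·S12 = 0.207·(2391 + S12)
(0.289 − 0.207)·S12 = 0.207×2391 − 332.08 = 162.85
S12 = 162.85 / 0.082 = 1986 kg/h

1986 kg/h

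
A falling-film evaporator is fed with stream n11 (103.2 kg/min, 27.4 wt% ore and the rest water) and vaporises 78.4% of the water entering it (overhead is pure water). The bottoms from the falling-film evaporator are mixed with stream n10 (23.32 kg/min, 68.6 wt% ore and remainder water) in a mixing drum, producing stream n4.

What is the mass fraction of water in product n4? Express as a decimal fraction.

Vapour removed = 0.784×0.726×103.2 = 58.74 kg/min; concentrate = 44.46 kg/min.
water reaching the mixer = 16.183 (from concentrate) + 23.32×0.314 = 23.506 kg/min.
Product flow = 44.46 + 23.32 = 67.78 kg/min; water fraction = 0.3468.

0.3468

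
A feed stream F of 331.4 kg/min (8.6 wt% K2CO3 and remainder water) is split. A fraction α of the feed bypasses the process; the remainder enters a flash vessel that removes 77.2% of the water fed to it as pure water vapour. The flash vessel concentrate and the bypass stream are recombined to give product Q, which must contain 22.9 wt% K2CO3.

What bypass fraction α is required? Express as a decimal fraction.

0.115

All 331.4×0.086 = 28.5 kg/min of K2CO3 reaches Q, so Q = 28.5/0.229 = 124.46 kg/min and vapour = 206.94 kg/min.
The evaporator receives (1−α)·331.4 of feed at 0.914 water and removes 0.772 of that water:
0.772×0.914×(1−α)×331.4 = 206.94
(1−α) = 206.94/233.84 = 0.8850;  α = 0.1150.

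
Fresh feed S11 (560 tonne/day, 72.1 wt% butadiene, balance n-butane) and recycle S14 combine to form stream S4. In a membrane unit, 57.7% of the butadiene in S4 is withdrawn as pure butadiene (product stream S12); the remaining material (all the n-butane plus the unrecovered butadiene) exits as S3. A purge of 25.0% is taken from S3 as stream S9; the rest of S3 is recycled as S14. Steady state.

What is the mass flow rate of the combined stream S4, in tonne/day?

1216 tonne/day

n-butane enters only via S11 and leaves only via the purge: 560×0.279 = 0.250×(n-butane in S3), and the membrane unit passes all n-butane, so n-butane in S4 = n-butane in S3 = 624.96 tonne/day.
butadiene in S4: m_A = 560×0.721 + (1−0.250)·(1−0.577)·m_A, so m_A = 403.76/0.6827 = 591.37 tonne/day.
S4 = 591.37 + 624.96 = 1216.3 tonne/day.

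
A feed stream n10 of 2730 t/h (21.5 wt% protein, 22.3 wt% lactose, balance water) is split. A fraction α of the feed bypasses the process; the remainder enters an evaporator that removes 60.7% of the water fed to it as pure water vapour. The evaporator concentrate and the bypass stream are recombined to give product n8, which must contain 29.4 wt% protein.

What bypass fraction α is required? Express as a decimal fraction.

0.212

All 2730×0.215 = 586.95 t/h of protein reaches n8, so n8 = 586.95/0.294 = 1996.4 t/h and vapour = 733.57 t/h.
The evaporator receives (1−α)·2730 of feed at 0.562 water and removes 0.607 of that water:
0.607×0.562×(1−α)×2730 = 733.57
(1−α) = 733.57/931.3 = 0.7877;  α = 0.2123.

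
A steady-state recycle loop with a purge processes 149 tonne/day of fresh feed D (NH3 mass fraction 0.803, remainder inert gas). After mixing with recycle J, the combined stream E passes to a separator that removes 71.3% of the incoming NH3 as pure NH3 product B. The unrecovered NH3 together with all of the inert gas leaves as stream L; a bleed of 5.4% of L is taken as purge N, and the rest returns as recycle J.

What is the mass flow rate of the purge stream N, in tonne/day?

31.9 tonne/day

inert gas enters only via D and leaves only via the purge: 149×0.197 = 0.054×(inert gas in L), and the separator passes all inert gas, so inert gas in E = inert gas in L = 543.57 tonne/day.
NH3 in E: m_A = 149×0.803 + (1−0.054)·(1−0.713)·m_A, so m_A = 119.65/0.7285 = 164.24 tonne/day.
L = (1−0.713)×164.24 + 543.57 = 590.71 tonne/day.
Purge N = 0.054×590.71 = 31.898 tonne/day.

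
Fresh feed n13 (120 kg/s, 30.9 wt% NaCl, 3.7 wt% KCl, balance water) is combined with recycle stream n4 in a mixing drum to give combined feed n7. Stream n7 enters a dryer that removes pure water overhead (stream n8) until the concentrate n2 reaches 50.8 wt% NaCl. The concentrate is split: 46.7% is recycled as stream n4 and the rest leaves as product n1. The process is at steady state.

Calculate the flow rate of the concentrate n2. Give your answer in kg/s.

136.9 kg/s

Overall NaCl balance (none leaves overhead): NaCl in fresh feed = NaCl in product, i.e. 120×0.309 = (1−0.467)·n2·0.508.
n2 = 37.08/(0.508×0.533) = 136.95 kg/s.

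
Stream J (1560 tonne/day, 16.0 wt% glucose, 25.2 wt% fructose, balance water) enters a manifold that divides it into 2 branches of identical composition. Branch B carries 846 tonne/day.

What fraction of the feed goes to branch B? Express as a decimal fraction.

Fraction to B = 846/1560 = 0.5423.

0.542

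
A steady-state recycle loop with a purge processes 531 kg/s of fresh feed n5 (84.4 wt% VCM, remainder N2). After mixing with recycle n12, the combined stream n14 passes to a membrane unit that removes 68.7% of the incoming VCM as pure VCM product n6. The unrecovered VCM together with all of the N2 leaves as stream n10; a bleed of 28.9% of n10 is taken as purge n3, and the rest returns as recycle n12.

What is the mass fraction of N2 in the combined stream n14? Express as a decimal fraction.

0.332

N2 enters only via n5 and leaves only via the purge: 531×0.156 = 0.289×(N2 in n10), and the membrane unit passes all N2, so N2 in n14 = N2 in n10 = 286.63 kg/s.
VCM in n14: m_A = 531×0.844 + (1−0.289)·(1−0.687)·m_A, so m_A = 448.16/0.7775 = 576.45 kg/s.
n14 = 576.45 + 286.63 = 863.08 kg/s.
N2 fraction in n14 = 286.63/863.08 = 0.332.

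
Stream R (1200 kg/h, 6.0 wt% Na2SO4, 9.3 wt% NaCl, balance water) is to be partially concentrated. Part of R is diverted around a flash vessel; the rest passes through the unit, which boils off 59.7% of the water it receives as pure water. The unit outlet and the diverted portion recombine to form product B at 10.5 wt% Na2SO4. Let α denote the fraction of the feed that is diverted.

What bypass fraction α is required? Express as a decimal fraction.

0.152

All 1200×0.060 = 72 kg/h of Na2SO4 reaches B, so B = 72/0.105 = 685.71 kg/h and vapour = 514.29 kg/h.
The evaporator receives (1−α)·1200 of feed at 0.847 water and removes 0.597 of that water:
0.597×0.847×(1−α)×1200 = 514.29
(1−α) = 514.29/606.79 = 0.8476;  α = 0.1524.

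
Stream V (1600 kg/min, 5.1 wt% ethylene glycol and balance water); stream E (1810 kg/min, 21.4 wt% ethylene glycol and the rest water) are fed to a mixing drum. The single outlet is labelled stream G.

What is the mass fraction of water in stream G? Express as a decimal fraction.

Total flow out = 1600 + 1810 = 3410 kg/min.
water in = 1600×0.949 + 1810×0.786 = 2941.1 kg/min.
water mass fraction in G = 2941.1/3410 = 0.8625.

0.8625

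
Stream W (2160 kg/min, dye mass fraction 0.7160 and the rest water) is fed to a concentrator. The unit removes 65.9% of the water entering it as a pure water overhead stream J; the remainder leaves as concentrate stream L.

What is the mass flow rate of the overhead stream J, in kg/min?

water entering = 2160×0.284 = 613.44 kg/min; overhead removed = 0.659×613.44 = 404.26 kg/min.

404.3 kg/min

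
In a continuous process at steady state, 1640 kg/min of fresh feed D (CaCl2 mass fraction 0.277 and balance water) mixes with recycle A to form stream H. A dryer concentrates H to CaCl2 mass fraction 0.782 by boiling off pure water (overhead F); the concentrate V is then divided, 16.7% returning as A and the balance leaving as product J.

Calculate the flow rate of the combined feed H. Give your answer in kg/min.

1756 kg/min

Overall CaCl2 balance (none leaves overhead): CaCl2 in fresh feed = CaCl2 in product, i.e. 1640×0.277 = (1−0.167)·V·0.782.
V = 454.28/(0.782×0.833) = 697.38 kg/min.
Recycle A = 0.167×697.38 = 116.46 kg/min.
Combined feed H = 1640 + 116.46 = 1756.5 kg/min.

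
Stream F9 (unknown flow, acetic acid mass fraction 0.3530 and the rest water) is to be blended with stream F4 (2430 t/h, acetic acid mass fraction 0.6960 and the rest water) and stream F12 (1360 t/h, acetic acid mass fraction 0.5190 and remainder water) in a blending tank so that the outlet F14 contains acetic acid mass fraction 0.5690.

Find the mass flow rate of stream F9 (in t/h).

Let F9 be the unknown flow. Total out = 3790 + F9.
acetic acid balance: 2397.1 + 0.353·F9 = 0.569·(3790 + F9)
(0.353 − 0.569)·F9 = 0.569×3790 − 2397.1 = -240.61
F9 = -240.61 / -0.216 = 1113.9 t/h

1114 t/h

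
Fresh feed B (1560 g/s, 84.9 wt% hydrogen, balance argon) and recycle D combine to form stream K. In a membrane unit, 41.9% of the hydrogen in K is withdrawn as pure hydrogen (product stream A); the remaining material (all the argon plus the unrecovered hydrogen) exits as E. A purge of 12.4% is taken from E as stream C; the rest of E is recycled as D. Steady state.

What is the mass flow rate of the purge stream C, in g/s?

429.9 g/s

argon enters only via B and leaves only via the purge: 1560×0.151 = 0.124×(argon in E), and the membrane unit passes all argon, so argon in K = argon in E = 1899.7 g/s.
hydrogen in K: m_A = 1560×0.849 + (1−0.124)·(1−0.419)·m_A, so m_A = 1324.4/0.4910 = 2697.2 g/s.
E = (1−0.419)×2697.2 + 1899.7 = 3466.7 g/s.
Purge C = 0.124×3466.7 = 429.88 g/s.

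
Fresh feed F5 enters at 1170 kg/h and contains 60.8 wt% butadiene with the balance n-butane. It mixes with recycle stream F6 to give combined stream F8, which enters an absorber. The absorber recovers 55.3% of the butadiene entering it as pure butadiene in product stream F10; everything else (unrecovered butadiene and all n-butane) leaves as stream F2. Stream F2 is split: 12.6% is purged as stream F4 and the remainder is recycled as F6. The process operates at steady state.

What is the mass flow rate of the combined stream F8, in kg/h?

n-butane enters only via F5 and leaves only via the purge: 1170×0.392 = 0.126×(n-butane in F2), and the absorber passes all n-butane, so n-butane in F8 = n-butane in F2 = 3640 kg/h.
butadiene in F8: m_A = 1170×0.608 + (1−0.126)·(1−0.553)·m_A, so m_A = 711.36/0.6093 = 1167.5 kg/h.
F8 = 1167.5 + 3640 = 4807.5 kg/h.

4807 kg/h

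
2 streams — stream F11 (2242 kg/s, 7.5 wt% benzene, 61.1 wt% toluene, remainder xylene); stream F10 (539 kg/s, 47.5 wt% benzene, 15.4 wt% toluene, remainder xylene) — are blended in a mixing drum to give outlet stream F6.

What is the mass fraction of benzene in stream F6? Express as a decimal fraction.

0.1525

Total flow out = 2242 + 539 = 2781 kg/s.
benzene in = 2242×0.075 + 539×0.475 = 424.17 kg/s.
benzene mass fraction in F6 = 424.17/2781 = 0.1525.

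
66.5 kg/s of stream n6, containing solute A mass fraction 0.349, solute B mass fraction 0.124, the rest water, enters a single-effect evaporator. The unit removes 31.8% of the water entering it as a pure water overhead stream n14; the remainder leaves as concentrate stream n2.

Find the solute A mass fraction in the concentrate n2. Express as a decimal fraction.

solute A is not removed: 66.5×0.349 = 23.208 kg/s of solute A enters n2.
water entering = 66.5×0.527 = 35.046 kg/s; overhead removed = 0.318×35.046 = 11.144 kg/s.
Concentrate = 66.5 − 11.144 = 55.356 kg/s.
Mass fraction = 23.208/55.356 = 0.419.

0.419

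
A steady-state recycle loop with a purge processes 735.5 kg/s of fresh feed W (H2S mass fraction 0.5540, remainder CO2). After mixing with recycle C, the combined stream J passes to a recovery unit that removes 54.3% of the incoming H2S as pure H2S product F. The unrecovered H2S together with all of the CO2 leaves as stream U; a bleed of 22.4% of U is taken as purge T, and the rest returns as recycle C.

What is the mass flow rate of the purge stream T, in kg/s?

CO2 enters only via W and leaves only via the purge: 735.5×0.446 = 0.224×(CO2 in U), and the recovery unit passes all CO2, so CO2 in J = CO2 in U = 1464.4 kg/s.
H2S in J: m_A = 735.5×0.554 + (1−0.224)·(1−0.543)·m_A, so m_A = 407.47/0.6454 = 631.37 kg/s.
U = (1−0.543)×631.37 + 1464.4 = 1753 kg/s.
Purge T = 0.224×1753 = 392.67 kg/s.

392.7 kg/s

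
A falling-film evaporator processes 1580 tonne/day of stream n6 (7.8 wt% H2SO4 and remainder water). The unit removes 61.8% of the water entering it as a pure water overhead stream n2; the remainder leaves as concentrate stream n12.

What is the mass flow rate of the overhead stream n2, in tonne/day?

900.3 tonne/day

water entering = 1580×0.922 = 1456.8 tonne/day; overhead removed = 0.618×1456.8 = 900.28 tonne/day.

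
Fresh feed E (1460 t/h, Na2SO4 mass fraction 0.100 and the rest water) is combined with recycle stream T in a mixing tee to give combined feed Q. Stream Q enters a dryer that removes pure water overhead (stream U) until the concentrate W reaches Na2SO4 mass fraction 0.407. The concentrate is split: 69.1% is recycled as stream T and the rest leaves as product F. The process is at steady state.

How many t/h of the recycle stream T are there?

802.2 t/h

Overall Na2SO4 balance (none leaves overhead): Na2SO4 in fresh feed = Na2SO4 in product, i.e. 1460×0.100 = (1−0.691)·W·0.407.
W = 146/(0.407×0.309) = 1160.9 t/h.
Recycle T = 0.691×1160.9 = 802.19 t/h.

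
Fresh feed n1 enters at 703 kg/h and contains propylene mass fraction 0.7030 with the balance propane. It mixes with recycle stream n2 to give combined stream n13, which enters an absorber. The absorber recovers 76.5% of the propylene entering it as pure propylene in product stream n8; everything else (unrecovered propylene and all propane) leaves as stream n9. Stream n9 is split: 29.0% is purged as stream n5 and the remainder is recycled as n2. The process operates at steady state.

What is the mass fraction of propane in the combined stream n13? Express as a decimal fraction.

propane enters only via n1 and leaves only via the purge: 703×0.297 = 0.290×(propane in n9), and the absorber passes all propane, so propane in n13 = propane in n9 = 719.97 kg/h.
propylene in n13: m_A = 703×0.703 + (1−0.290)·(1−0.765)·m_A, so m_A = 494.21/0.8332 = 593.18 kg/h.
n13 = 593.18 + 719.97 = 1313.2 kg/h.
propane fraction in n13 = 719.97/1313.2 = 0.5483.

0.5483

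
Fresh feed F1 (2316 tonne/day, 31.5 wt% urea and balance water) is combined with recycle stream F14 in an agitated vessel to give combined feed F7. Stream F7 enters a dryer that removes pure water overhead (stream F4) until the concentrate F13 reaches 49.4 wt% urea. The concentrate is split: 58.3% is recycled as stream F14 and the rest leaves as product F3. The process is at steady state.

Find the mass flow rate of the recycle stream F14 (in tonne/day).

2065 tonne/day

Overall urea balance (none leaves overhead): urea in fresh feed = urea in product, i.e. 2316×0.315 = (1−0.583)·F13·0.494.
F13 = 729.54/(0.494×0.417) = 3541.5 tonne/day.
Recycle F14 = 0.583×3541.5 = 2064.7 tonne/day.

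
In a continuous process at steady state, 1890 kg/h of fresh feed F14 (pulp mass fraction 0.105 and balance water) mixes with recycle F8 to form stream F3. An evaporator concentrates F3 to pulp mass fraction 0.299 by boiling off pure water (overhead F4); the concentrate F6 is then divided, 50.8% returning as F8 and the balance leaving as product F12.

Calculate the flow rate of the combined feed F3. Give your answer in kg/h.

Overall pulp balance (none leaves overhead): pulp in fresh feed = pulp in product, i.e. 1890×0.105 = (1−0.508)·F6·0.299.
F6 = 198.45/(0.299×0.492) = 1349 kg/h.
Recycle F8 = 0.508×1349 = 685.3 kg/h.
Combined feed F3 = 1890 + 685.3 = 2575.3 kg/h.

2575 kg/h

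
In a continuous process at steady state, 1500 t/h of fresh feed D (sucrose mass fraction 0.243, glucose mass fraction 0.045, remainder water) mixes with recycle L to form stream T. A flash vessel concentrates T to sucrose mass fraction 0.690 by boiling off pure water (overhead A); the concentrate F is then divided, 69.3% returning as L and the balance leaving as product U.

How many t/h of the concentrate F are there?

1721 t/h

Overall sucrose balance (none leaves overhead): sucrose in fresh feed = sucrose in product, i.e. 1500×0.243 = (1−0.693)·F·0.690.
F = 364.5/(0.690×0.307) = 1720.7 t/h.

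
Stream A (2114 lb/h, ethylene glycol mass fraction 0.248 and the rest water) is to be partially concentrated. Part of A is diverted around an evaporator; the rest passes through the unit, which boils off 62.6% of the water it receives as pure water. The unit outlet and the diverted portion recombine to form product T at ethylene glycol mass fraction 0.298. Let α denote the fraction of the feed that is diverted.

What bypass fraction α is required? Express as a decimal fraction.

All 2114×0.248 = 524.27 lb/h of ethylene glycol reaches T, so T = 524.27/0.298 = 1759.3 lb/h and vapour = 354.7 lb/h.
The evaporator receives (1−α)·2114 of feed at 0.752 water and removes 0.626 of that water:
0.626×0.752×(1−α)×2114 = 354.7
(1−α) = 354.7/995.17 = 0.3564;  α = 0.6436.

0.644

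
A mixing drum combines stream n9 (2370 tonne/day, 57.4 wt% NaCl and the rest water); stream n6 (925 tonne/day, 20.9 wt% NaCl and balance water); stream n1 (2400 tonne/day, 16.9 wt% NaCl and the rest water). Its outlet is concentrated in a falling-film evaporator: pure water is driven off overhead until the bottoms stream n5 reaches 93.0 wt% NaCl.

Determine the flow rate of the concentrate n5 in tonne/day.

NaCl entering = 2370×0.574 + 925×0.209 + 2400×0.169 = 1959.3 tonne/day.
All NaCl reports to n5, so n5 = 1959.3/0.930 = 2106.8 tonne/day.

2107 tonne/day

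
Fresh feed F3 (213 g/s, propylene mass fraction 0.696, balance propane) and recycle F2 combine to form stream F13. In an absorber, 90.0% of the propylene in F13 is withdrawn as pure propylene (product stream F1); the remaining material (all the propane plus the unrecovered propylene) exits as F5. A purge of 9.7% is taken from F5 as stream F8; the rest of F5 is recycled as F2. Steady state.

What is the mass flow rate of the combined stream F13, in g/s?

830.5 g/s

propane enters only via F3 and leaves only via the purge: 213×0.304 = 0.097×(propane in F5), and the absorber passes all propane, so propane in F13 = propane in F5 = 667.55 g/s.
propylene in F13: m_A = 213×0.696 + (1−0.097)·(1−0.900)·m_A, so m_A = 148.25/0.9097 = 162.96 g/s.
F13 = 162.96 + 667.55 = 830.51 g/s.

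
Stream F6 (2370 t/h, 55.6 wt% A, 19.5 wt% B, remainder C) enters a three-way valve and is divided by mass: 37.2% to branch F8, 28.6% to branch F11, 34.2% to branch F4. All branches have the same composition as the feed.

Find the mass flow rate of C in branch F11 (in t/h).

Branch F11 total = 0.286×2370 = 677.82 t/h.
C in F11 = 0.249×677.82 = 168.78 t/h.

168.8 t/h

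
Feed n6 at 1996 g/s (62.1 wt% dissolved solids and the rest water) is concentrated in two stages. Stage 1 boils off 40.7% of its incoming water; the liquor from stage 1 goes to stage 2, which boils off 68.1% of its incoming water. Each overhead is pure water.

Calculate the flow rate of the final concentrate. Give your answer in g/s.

water in feed = 1996×0.379 = 756.48 g/s.
After stage 1: water left = (1−0.407)×756.48 = 448.6; stream total = 1688.1 g/s.
After stage 2: water left = (1−0.681)×448.6 = 143.1; final concentrate = 1382.6 g/s.

1383 g/s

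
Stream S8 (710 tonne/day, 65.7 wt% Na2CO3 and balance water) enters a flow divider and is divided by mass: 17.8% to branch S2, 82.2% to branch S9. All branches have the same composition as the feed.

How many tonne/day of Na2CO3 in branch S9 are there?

Branch S9 total = 0.822×710 = 583.62 tonne/day.
Na2CO3 in S9 = 0.657×583.62 = 383.44 tonne/day.

383.4 tonne/day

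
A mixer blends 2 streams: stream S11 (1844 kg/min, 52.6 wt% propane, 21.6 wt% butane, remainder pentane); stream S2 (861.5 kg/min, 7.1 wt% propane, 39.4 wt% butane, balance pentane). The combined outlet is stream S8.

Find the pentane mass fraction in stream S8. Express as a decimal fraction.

0.346

Total flow out = 1844 + 861.5 = 2705.5 kg/min.
pentane in = 1844×0.258 + 861.5×0.535 = 936.65 kg/min.
pentane mass fraction in S8 = 936.65/2705.5 = 0.346.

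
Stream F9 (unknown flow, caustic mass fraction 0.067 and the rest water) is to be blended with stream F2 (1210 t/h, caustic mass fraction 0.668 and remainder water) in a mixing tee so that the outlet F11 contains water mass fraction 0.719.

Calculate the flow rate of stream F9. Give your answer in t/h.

2188 t/h

Let F9 be the unknown flow. Total out = 1210 + F9.
water balance: 401.72 + 0.933·F9 = 0.719·(1210 + F9)
(0.933 − 0.719)·F9 = 0.719×1210 − 401.72 = 468.27
F9 = 468.27 / 0.214 = 2188.2 t/h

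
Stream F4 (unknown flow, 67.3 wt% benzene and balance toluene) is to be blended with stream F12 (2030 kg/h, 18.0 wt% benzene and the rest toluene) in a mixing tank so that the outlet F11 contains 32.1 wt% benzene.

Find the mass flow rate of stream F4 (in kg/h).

813.2 kg/h

Let F4 be the unknown flow. Total out = 2030 + F4.
benzene balance: 365.4 + 0.673·F4 = 0.321·(2030 + F4)
(0.673 − 0.321)·F4 = 0.321×2030 − 365.4 = 286.23
F4 = 286.23 / 0.352 = 813.15 kg/h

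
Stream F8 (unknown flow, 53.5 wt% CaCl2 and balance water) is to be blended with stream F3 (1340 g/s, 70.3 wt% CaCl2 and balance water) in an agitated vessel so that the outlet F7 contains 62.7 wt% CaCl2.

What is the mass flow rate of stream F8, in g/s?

Let F8 be the unknown flow. Total out = 1340 + F8.
CaCl2 balance: 942.02 + 0.535·F8 = 0.627·(1340 + F8)
(0.535 − 0.627)·F8 = 0.627×1340 − 942.02 = -101.84
F8 = -101.84 / -0.092 = 1107 g/s

1107 g/s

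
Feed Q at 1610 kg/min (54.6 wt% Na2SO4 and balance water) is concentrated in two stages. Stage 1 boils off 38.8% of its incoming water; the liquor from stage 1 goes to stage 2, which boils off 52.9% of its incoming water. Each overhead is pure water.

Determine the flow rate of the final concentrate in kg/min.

water in feed = 1610×0.454 = 730.94 kg/min.
After stage 1: water left = (1−0.388)×730.94 = 447.34; stream total = 1326.4 kg/min.
After stage 2: water left = (1−0.529)×447.34 = 210.69; final concentrate = 1089.8 kg/min.

1090 kg/min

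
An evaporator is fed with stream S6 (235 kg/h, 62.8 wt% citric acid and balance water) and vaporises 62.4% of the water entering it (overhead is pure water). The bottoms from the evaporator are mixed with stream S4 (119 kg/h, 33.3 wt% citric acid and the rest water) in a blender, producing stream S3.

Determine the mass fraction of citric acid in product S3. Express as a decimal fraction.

Vapour removed = 0.624×0.372×235 = 54.55 kg/h; concentrate = 180.45 kg/h.
citric acid reaching the mixer = 147.58 (from concentrate) + 119×0.333 = 187.21 kg/h.
Product flow = 180.45 + 119 = 299.45 kg/h; citric acid fraction = 0.6252.

0.6252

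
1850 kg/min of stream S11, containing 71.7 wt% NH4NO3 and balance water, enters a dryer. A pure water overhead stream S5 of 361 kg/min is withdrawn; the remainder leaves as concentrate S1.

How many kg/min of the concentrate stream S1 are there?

1489 kg/min

Concentrate = 1850 − 361 = 1489 kg/min.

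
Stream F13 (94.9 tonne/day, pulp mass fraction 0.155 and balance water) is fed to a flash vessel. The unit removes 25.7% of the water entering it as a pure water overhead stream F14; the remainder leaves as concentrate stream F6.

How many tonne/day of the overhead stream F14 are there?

20.61 tonne/day

water entering = 94.9×0.845 = 80.191 tonne/day; overhead removed = 0.257×80.191 = 20.609 tonne/day.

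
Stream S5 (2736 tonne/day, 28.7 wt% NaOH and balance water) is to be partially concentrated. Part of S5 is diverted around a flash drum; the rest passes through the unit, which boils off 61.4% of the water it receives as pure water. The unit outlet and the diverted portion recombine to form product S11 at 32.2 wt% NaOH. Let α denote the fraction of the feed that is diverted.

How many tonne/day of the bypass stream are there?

All 2736×0.287 = 785.23 tonne/day of NaOH reaches S11, so S11 = 785.23/0.322 = 2438.6 tonne/day and vapour = 297.39 tonne/day.
The evaporator receives (1−α)·2736 of feed at 0.713 water and removes 0.614 of that water:
0.614×0.713×(1−α)×2736 = 297.39
(1−α) = 297.39/1197.8 = 0.2483;  α = 0.7517.
Bypass flow = 0.7517×2736 = 2056.7 tonne/day.

2057 tonne/day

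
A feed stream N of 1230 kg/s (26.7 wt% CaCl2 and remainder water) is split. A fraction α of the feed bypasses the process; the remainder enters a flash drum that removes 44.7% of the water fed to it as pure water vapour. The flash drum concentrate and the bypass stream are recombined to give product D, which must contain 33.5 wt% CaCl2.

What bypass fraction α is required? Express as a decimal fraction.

All 1230×0.267 = 328.41 kg/s of CaCl2 reaches D, so D = 328.41/0.335 = 980.33 kg/s and vapour = 249.67 kg/s.
The evaporator receives (1−α)·1230 of feed at 0.733 water and removes 0.447 of that water:
0.447×0.733×(1−α)×1230 = 249.67
(1−α) = 249.67/403.01 = 0.6195;  α = 0.3805.

0.380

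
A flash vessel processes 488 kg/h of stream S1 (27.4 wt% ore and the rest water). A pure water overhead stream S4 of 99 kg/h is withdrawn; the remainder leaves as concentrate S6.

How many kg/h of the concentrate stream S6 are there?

Concentrate = 488 − 99 = 389 kg/h.

389 kg/h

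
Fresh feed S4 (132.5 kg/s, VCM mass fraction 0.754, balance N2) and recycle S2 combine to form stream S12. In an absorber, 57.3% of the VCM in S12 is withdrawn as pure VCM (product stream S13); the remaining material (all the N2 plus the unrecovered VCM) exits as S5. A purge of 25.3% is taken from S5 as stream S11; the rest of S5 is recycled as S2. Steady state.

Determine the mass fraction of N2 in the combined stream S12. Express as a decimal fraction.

N2 enters only via S4 and leaves only via the purge: 132.5×0.246 = 0.253×(N2 in S5), and the absorber passes all N2, so N2 in S12 = N2 in S5 = 128.83 kg/s.
VCM in S12: m_A = 132.5×0.754 + (1−0.253)·(1−0.573)·m_A, so m_A = 99.905/0.6810 = 146.7 kg/s.
S12 = 146.7 + 128.83 = 275.53 kg/s.
N2 fraction in S12 = 128.83/275.53 = 0.468.

0.468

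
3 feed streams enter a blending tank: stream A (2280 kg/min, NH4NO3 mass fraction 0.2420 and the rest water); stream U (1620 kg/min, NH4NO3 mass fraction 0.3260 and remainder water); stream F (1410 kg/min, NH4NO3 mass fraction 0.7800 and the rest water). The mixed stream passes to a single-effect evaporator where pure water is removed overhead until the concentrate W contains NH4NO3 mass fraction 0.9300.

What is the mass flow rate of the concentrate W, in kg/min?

NH4NO3 entering = 2280×0.242 + 1620×0.326 + 1410×0.780 = 2179.7 kg/min.
All NH4NO3 reports to W, so W = 2179.7/0.930 = 2343.7 kg/min.

2344 kg/min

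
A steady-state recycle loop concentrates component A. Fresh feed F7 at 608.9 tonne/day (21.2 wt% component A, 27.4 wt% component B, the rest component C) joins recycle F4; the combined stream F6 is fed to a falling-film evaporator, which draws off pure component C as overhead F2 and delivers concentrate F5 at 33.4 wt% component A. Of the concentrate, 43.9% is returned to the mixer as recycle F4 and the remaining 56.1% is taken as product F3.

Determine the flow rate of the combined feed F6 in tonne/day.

911.3 tonne/day

Overall component A balance (none leaves overhead): component A in fresh feed = component A in product, i.e. 608.9×0.212 = (1−0.439)·F5·0.334.
F5 = 129.09/(0.334×0.561) = 688.93 tonne/day.
Recycle F4 = 0.439×688.93 = 302.44 tonne/day.
Combined feed F6 = 608.9 + 302.44 = 911.34 tonne/day.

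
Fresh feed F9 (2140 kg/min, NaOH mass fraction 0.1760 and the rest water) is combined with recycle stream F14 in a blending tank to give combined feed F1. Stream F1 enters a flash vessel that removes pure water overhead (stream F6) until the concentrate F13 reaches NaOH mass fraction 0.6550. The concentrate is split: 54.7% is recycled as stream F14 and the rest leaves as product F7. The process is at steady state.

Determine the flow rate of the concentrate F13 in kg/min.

Overall NaOH balance (none leaves overhead): NaOH in fresh feed = NaOH in product, i.e. 2140×0.176 = (1−0.547)·F13·0.655.
F13 = 376.64/(0.655×0.453) = 1269.4 kg/min.

1269 kg/min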